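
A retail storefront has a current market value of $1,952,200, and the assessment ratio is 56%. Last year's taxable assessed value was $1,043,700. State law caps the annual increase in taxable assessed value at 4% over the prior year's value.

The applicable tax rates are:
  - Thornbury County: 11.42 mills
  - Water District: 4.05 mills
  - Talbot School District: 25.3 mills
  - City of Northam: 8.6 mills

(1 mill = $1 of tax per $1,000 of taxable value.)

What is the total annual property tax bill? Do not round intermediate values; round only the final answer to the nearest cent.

Uncapped assessed value = $1,952,200 × 0.56 = $1,093,232
Cap limit = $1,043,700 × 1.04 = $1,085,448
Taxable assessed value = min($1,093,232, $1,085,448) = $1,085,448 (cap binds)
Thornbury County: $1,085,448 × 0.01142 = $12,395.81616
Water District: $1,085,448 × 0.00405 = $4,396.0644
Talbot School District: $1,085,448 × 0.0253 = $27,461.8344
City of Northam: $1,085,448 × 0.0086 = $9,334.8528
Total = $53,588.56776

$53,588.57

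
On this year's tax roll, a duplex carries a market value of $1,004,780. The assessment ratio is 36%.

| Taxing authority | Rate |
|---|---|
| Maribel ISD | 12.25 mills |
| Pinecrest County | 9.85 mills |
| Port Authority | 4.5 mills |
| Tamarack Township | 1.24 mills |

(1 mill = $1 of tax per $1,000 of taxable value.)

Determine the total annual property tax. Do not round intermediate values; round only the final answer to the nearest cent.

$10,070.31

Assessed value = $1,004,780 × 0.36 = $361,720.8
Maribel ISD: $361,720.8 × 0.01225 = $4,431.0798
Pinecrest County: $361,720.8 × 0.00985 = $3,562.94988
Port Authority: $361,720.8 × 0.0045 = $1,627.7436
Tamarack Township: $361,720.8 × 0.00124 = $448.533792
Total = $4,431.0798 + $3,562.94988 + $1,627.7436 + $448.533792 = $10,070.307072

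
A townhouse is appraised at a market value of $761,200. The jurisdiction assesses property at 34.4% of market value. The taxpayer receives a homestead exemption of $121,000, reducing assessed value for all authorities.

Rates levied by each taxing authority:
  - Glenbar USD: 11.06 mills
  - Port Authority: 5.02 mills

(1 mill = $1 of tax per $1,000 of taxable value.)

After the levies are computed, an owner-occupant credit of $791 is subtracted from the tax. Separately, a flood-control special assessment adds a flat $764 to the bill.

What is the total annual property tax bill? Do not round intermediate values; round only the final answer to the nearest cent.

$2,237.91

Assessed value = $761,200 × 0.344 = $261,852.8
Taxable value = $261,852.8 − $121,000 = $140,852.8
Glenbar USD: $140,852.8 × 0.01106 = $1,557.831968
Port Authority: $140,852.8 × 0.00502 = $707.081056
Levies subtotal = $2,264.913024
After credit = $2,264.913024 − $791 = $1,473.913024
Total = $1,473.913024 + $764 = $2,237.913024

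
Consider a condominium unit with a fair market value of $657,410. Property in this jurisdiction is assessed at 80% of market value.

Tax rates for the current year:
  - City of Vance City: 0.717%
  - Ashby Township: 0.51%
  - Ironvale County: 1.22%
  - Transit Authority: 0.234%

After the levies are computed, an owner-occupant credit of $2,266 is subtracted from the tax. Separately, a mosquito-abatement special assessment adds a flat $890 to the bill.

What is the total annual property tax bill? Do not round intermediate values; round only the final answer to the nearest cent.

$12,724.13

Assessed value = $657,410 × 0.8 = $525,928
City of Vance City: $525,928 × 0.00717 = $3,770.90376
Ashby Township: $525,928 × 0.0051 = $2,682.2328
Ironvale County: $525,928 × 0.0122 = $6,416.3216
Transit Authority: $525,928 × 0.00234 = $1,230.67152
Levies subtotal = $14,100.12968
After credit = $14,100.12968 − $2,266 = $11,834.12968
Total = $11,834.12968 + $890 = $12,724.12968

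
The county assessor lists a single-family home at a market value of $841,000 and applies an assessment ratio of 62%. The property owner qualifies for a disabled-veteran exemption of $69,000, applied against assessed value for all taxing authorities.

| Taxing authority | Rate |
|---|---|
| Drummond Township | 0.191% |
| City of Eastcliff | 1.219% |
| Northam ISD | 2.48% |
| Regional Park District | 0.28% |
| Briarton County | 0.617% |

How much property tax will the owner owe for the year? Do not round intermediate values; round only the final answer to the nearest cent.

$21,657.35

Assessed value = $841,000 × 0.62 = $521,420
Taxable value = $521,420 − $69,000 = $452,420
Drummond Township: $452,420 × 0.00191 = $864.1222
City of Eastcliff: $452,420 × 0.01219 = $5,514.9998
Northam ISD: $452,420 × 0.0248 = $11,220.016
Regional Park District: $452,420 × 0.0028 = $1,266.776
Briarton County: $452,420 × 0.00617 = $2,791.4314
Total = $864.1222 + $5,514.9998 + $11,220.016 + $1,266.776 + $2,791.4314 = $21,657.3454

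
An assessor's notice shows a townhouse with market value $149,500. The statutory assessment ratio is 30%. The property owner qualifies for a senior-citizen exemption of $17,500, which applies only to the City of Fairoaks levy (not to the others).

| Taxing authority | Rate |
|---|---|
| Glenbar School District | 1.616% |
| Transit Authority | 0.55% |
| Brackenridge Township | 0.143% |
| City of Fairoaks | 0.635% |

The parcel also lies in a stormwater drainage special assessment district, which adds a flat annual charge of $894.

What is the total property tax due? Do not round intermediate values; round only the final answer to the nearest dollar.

$2,103

Assessed value = $149,500 × 0.3 = $44,850
Glenbar School District: $44,850 × 0.01616 = $724.776
Transit Authority: $44,850 × 0.0055 = $246.675
Brackenridge Township: $44,850 × 0.00143 = $64.1355
City of Fairoaks: ($44,850 − $17,500) × 0.00635 = $27,350 × 0.00635 = $173.6725
Levies subtotal = $1,209.259
Total = $1,209.259 + $894 = $2,103.259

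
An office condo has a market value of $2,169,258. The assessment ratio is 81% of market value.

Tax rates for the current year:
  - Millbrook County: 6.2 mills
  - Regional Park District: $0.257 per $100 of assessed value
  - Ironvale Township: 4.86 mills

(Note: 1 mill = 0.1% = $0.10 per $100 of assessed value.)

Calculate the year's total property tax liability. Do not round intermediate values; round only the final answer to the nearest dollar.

$23,949

Assessed value = $2,169,258 × 0.81 = $1,757,098.98
Millbrook County: $1,757,098.98 × 0.0062 = $10,894.013676
Regional Park District: $1,757,098.98 × 0.00257 = $4,515.7443786
Ironvale Township: $1,757,098.98 × 0.00486 = $8,539.5010428
Total = $23,949.2590974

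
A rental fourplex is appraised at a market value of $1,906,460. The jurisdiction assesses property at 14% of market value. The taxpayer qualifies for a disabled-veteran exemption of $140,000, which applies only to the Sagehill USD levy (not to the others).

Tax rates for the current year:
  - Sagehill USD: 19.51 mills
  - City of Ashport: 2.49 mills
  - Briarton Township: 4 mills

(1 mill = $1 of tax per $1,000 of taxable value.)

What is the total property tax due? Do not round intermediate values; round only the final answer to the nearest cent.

$4,208.11

Assessed value = $1,906,460 × 0.14 = $266,904.4
Sagehill USD: ($266,904.4 − $140,000) × 0.01951 = $126,904.4 × 0.01951 = $2,475.904844
City of Ashport: $266,904.4 × 0.00249 = $664.591956
Briarton Township: $266,904.4 × 0.004 = $1,067.6176
Total = $4,208.1144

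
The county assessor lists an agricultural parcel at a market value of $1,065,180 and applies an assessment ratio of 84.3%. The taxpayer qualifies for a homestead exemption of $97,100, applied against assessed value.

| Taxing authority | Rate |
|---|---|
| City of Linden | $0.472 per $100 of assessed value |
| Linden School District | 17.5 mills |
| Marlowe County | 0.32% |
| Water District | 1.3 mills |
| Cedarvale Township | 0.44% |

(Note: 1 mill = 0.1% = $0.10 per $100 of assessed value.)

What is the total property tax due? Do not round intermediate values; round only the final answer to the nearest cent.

Assessed value = $1,065,180 × 0.843 = $897,946.74
Taxable value = $897,946.74 − $97,100 = $800,846.74
City of Linden: $800,846.74 × 0.00472 = $3,779.9966128
Linden School District: $800,846.74 × 0.0175 = $14,014.81795
Marlowe County: $800,846.74 × 0.0032 = $2,562.709568
Water District: $800,846.74 × 0.0013 = $1,041.100762
Cedarvale Township: $800,846.74 × 0.0044 = $3,523.725656
Total = $24,922.3505488

$24,922.35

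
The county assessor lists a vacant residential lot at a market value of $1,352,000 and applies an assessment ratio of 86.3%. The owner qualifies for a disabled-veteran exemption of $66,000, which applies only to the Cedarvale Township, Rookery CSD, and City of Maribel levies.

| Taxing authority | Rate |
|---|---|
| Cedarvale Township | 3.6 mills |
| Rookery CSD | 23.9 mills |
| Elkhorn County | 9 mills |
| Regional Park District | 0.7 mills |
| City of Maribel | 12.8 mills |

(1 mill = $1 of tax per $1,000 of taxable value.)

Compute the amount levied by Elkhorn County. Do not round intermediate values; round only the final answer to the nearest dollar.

$10,501

Assessed value = $1,352,000 × 0.863 = $1,166,776
Elkhorn County taxable value = $1,166,776 (exemption does not apply)
Elkhorn County levy = $1,166,776 × 0.009 = $10,500.984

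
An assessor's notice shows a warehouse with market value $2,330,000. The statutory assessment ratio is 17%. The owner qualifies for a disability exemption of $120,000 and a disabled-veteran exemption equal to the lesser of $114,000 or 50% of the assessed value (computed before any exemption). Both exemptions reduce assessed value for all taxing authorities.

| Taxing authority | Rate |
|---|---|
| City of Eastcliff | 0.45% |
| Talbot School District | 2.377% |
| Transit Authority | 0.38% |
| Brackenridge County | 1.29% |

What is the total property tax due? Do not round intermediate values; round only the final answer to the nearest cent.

$7,289.64

Assessed value = $2,330,000 × 0.17 = $396,100
Disabled-veteran exemption = min($114,000, 50% × $396,100) = min($114,000, $198,050) = $114,000 (dollar cap binds)
Taxable value = $396,100 − $120,000 − $114,000 = $162,100
City of Eastcliff: $162,100 × 0.0045 = $729.45
Talbot School District: $162,100 × 0.02377 = $3,853.117
Transit Authority: $162,100 × 0.0038 = $615.98
Brackenridge County: $162,100 × 0.0129 = $2,091.09
Total = $7,289.637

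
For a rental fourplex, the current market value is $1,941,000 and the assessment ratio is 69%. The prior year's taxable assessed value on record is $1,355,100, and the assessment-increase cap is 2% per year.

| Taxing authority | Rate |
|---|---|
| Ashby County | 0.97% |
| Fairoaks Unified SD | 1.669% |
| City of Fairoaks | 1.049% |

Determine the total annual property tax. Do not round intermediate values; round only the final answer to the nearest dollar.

$49,393

Uncapped assessed value = $1,941,000 × 0.69 = $1,339,290
Cap limit = $1,355,100 × 1.02 = $1,382,202
Taxable assessed value = min($1,339,290, $1,382,202) = $1,339,290 (cap does not bind)
Ashby County: $1,339,290 × 0.0097 = $12,991.113
Fairoaks Unified SD: $1,339,290 × 0.01669 = $22,352.7501
City of Fairoaks: $1,339,290 × 0.01049 = $14,049.1521
Total = $49,393.0152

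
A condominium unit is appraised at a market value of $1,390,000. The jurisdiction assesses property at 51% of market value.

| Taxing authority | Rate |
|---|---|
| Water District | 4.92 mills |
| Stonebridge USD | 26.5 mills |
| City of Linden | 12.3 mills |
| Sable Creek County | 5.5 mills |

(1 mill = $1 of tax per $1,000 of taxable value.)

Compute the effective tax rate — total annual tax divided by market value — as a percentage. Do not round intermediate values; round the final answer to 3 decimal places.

2.510%

Assessed value = $1,390,000 × 0.51 = $708,900
Water District: $708,900 × 0.00492 = $3,487.788
Stonebridge USD: $708,900 × 0.0265 = $18,785.85
City of Linden: $708,900 × 0.0123 = $8,719.47
Sable Creek County: $708,900 × 0.0055 = $3,898.95
Total tax = $34,892.058
Effective rate = $34,892.058 ÷ $1,390,000 = 2.510% of market value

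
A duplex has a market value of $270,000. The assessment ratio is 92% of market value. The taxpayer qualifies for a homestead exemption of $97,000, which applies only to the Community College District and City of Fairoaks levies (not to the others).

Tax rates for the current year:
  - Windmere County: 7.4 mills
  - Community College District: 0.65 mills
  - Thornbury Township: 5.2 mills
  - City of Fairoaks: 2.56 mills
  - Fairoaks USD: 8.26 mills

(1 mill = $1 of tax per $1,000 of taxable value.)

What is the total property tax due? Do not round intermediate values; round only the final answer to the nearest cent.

Assessed value = $270,000 × 0.92 = $248,400
Windmere County: $248,400 × 0.0074 = $1,838.16
Community College District: ($248,400 − $97,000) × 0.00065 = $151,400 × 0.00065 = $98.41
Thornbury Township: $248,400 × 0.0052 = $1,291.68
City of Fairoaks: ($248,400 − $97,000) × 0.00256 = $151,400 × 0.00256 = $387.584
Fairoaks USD: $248,400 × 0.00826 = $2,051.784
Total = $5,667.618

$5,667.62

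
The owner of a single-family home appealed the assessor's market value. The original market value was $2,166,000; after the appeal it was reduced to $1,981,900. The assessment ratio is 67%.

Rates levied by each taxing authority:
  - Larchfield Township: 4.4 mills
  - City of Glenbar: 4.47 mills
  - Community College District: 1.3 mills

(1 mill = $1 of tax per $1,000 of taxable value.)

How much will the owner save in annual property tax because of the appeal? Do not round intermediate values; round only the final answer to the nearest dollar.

$1,254

Old assessed value = $2,166,000 × 0.67 = $1,451,220
New assessed value = $1,981,900 × 0.67 = $1,327,873
Combined rate = 0.0044 + 0.00447 + 0.0013 = 0.01017
Old tax = $1,451,220 × 0.01017 = $14,758.9074
New tax = $1,327,873 × 0.01017 = $13,504.46841
Reduction = $14,758.9074 − $13,504.46841 = $1,254.43899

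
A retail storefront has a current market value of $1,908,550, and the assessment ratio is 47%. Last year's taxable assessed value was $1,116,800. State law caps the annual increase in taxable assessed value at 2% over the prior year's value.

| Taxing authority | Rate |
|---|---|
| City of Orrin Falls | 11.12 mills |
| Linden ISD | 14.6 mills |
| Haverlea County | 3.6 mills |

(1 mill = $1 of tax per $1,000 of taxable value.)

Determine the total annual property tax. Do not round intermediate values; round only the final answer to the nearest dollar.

$26,301

Uncapped assessed value = $1,908,550 × 0.47 = $897,018.5
Cap limit = $1,116,800 × 1.02 = $1,139,136
Taxable assessed value = min($897,018.5, $1,139,136) = $897,018.5 (cap does not bind)
City of Orrin Falls: $897,018.5 × 0.01112 = $9,974.84572
Linden ISD: $897,018.5 × 0.0146 = $13,096.4701
Haverlea County: $897,018.5 × 0.0036 = $3,229.2666
Total = $26,300.58242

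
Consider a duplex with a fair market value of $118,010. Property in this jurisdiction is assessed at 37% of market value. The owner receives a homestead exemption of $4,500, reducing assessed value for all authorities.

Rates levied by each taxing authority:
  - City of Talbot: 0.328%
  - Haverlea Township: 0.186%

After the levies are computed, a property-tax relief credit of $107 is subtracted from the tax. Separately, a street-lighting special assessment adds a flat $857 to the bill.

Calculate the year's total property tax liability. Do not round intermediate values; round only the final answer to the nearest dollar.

Assessed value = $118,010 × 0.37 = $43,663.7
Taxable value = $43,663.7 − $4,500 = $39,163.7
City of Talbot: $39,163.7 × 0.00328 = $128.456936
Haverlea Township: $39,163.7 × 0.00186 = $72.844482
Levies subtotal = $201.301418
After credit = $201.301418 − $107 = $94.301418
Total = $94.301418 + $857 = $951.301418

$951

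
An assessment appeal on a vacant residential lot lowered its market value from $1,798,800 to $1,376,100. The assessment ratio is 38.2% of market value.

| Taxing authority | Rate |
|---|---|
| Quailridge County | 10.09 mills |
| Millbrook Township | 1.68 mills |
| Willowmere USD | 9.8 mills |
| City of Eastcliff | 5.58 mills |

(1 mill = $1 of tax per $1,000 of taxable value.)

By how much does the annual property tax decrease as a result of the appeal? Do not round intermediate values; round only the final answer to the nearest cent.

Old assessed value = $1,798,800 × 0.382 = $687,141.6
New assessed value = $1,376,100 × 0.382 = $525,670.2
Combined rate = 0.01009 + 0.00168 + 0.0098 + 0.00558 = 0.02715
Old tax = $687,141.6 × 0.02715 = $18,655.89444
New tax = $525,670.2 × 0.02715 = $14,271.94593
Reduction = $18,655.89444 − $14,271.94593 = $4,383.94851

$4,383.95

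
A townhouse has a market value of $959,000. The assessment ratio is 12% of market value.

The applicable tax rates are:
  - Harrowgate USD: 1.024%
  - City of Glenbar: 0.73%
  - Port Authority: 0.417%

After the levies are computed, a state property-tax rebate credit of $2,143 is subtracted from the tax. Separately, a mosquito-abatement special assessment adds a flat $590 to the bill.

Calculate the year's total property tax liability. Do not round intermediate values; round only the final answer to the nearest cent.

Assessed value = $959,000 × 0.12 = $115,080
Harrowgate USD: $115,080 × 0.01024 = $1,178.4192
City of Glenbar: $115,080 × 0.0073 = $840.084
Port Authority: $115,080 × 0.00417 = $479.8836
Levies subtotal = $2,498.3868
After credit = $2,498.3868 − $2,143 = $355.3868
Total = $355.3868 + $590 = $945.3868

$945.39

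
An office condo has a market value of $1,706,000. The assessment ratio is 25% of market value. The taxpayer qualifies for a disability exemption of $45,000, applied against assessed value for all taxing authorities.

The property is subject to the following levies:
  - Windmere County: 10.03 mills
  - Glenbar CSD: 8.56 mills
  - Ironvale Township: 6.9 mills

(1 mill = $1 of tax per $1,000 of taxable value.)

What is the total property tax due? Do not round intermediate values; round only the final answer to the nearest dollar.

$9,724

Assessed value = $1,706,000 × 0.25 = $426,500
Taxable value = $426,500 − $45,000 = $381,500
Windmere County: $381,500 × 0.01003 = $3,826.445
Glenbar CSD: $381,500 × 0.00856 = $3,265.64
Ironvale Township: $381,500 × 0.0069 = $2,632.35
Total = $3,826.445 + $3,265.64 + $2,632.35 = $9,724.435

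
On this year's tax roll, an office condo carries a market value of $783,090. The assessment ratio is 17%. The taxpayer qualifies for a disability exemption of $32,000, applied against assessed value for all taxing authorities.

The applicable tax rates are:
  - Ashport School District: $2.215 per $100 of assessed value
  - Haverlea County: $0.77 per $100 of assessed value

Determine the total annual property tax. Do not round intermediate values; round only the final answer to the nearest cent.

Assessed value = $783,090 × 0.17 = $133,125.3
Taxable value = $133,125.3 − $32,000 = $101,125.3
Ashport School District: $101,125.3 × 0.02215 = $2,239.925395
Haverlea County: $101,125.3 × 0.0077 = $778.66481
Total = $2,239.925395 + $778.66481 = $3,018.590205

$3,018.59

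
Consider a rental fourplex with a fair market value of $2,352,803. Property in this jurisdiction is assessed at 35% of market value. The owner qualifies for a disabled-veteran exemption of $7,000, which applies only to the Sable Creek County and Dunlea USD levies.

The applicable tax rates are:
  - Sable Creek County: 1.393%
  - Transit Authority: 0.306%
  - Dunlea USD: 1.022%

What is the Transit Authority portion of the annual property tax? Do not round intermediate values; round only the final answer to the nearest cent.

Assessed value = $2,352,803 × 0.35 = $823,481.05
Transit Authority taxable value = $823,481.05 (exemption does not apply)
Transit Authority levy = $823,481.05 × 0.00306 = $2,519.852013

$2,519.85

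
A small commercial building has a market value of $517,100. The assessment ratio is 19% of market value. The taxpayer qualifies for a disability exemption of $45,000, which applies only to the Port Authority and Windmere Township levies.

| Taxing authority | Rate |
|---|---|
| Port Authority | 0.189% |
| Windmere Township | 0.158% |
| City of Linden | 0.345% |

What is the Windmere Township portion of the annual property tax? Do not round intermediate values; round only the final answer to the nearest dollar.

Assessed value = $517,100 × 0.19 = $98,249
Windmere Township taxable value = $98,249 − $45,000 = $53,249
Windmere Township levy = $53,249 × 0.00158 = $84.13342

$84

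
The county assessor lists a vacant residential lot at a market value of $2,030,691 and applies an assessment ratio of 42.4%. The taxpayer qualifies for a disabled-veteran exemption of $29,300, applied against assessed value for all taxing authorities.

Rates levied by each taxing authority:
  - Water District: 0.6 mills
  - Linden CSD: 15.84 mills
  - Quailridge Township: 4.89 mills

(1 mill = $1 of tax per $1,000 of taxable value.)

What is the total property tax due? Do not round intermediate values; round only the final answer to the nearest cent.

Assessed value = $2,030,691 × 0.424 = $861,012.984
Taxable value = $861,012.984 − $29,300 = $831,712.984
Water District: $831,712.984 × 0.0006 = $499.0277904
Linden CSD: $831,712.984 × 0.01584 = $13,174.33366656
Quailridge Township: $831,712.984 × 0.00489 = $4,067.07649176
Total = $499.0277904 + $13,174.33366656 + $4,067.07649176 = $17,740.43794872

$17,740.44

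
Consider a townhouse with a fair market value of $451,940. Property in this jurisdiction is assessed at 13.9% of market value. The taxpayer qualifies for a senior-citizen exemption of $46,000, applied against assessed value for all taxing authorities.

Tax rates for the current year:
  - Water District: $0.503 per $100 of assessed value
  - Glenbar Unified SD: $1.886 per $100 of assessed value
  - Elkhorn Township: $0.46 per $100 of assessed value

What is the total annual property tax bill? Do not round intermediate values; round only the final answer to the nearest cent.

Assessed value = $451,940 × 0.139 = $62,819.66
Taxable value = $62,819.66 − $46,000 = $16,819.66
Water District: $16,819.66 × 0.00503 = $84.6028898
Glenbar Unified SD: $16,819.66 × 0.01886 = $317.2187876
Elkhorn Township: $16,819.66 × 0.0046 = $77.370436
Total = $84.6028898 + $317.2187876 + $77.370436 = $479.1921134

$479.19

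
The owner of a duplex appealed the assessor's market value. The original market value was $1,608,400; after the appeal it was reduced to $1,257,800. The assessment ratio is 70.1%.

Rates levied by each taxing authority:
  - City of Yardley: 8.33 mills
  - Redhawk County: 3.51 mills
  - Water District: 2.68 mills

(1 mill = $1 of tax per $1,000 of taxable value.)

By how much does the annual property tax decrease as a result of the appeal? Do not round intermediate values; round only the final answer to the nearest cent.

Old assessed value = $1,608,400 × 0.701 = $1,127,488.4
New assessed value = $1,257,800 × 0.701 = $881,717.8
Combined rate = 0.00833 + 0.00351 + 0.00268 = 0.01452
Old tax = $1,127,488.4 × 0.01452 = $16,371.131568
New tax = $881,717.8 × 0.01452 = $12,802.542456
Reduction = $16,371.131568 − $12,802.542456 = $3,568.589112

$3,568.59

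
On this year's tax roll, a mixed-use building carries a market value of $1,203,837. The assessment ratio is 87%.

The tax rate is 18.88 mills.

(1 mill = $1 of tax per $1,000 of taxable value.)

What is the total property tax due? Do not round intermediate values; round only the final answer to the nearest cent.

$19,773.75

Assessed value = $1,203,837 × 0.87 = $1,047,338.19
Tax = $1,047,338.19 × 0.01888 = $19,773.7450272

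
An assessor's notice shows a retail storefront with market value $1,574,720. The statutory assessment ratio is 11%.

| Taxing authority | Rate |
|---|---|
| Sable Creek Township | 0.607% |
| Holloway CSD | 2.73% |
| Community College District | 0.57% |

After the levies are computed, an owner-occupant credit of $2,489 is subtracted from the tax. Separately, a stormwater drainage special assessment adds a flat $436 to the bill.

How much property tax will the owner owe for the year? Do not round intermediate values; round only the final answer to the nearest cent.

$4,714.67

Assessed value = $1,574,720 × 0.11 = $173,219.2
Sable Creek Township: $173,219.2 × 0.00607 = $1,051.440544
Holloway CSD: $173,219.2 × 0.0273 = $4,728.88416
Community College District: $173,219.2 × 0.0057 = $987.34944
Levies subtotal = $6,767.674144
After credit = $6,767.674144 − $2,489 = $4,278.674144
Total = $4,278.674144 + $436 = $4,714.674144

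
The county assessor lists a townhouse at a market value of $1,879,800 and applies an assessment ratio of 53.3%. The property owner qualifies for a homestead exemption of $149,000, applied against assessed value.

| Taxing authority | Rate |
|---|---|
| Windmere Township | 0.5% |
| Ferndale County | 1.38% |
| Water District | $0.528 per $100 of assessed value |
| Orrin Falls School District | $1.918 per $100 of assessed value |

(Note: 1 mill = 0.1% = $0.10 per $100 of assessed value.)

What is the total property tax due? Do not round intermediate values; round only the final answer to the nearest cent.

$36,897.90

Assessed value = $1,879,800 × 0.533 = $1,001,933.4
Taxable value = $1,001,933.4 − $149,000 = $852,933.4
Windmere Township: $852,933.4 × 0.005 = $4,264.667
Ferndale County: $852,933.4 × 0.0138 = $11,770.48092
Water District: $852,933.4 × 0.00528 = $4,503.488352
Orrin Falls School District: $852,933.4 × 0.01918 = $16,359.262612
Total = $36,897.898884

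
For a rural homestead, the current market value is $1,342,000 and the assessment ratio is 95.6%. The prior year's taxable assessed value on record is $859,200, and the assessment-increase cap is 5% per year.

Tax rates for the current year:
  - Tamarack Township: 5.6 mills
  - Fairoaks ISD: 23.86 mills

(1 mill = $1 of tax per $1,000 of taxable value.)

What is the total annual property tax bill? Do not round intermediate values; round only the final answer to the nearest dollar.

$26,578

Uncapped assessed value = $1,342,000 × 0.956 = $1,282,952
Cap limit = $859,200 × 1.05 = $902,160
Taxable assessed value = min($1,282,952, $902,160) = $902,160 (cap binds)
Tamarack Township: $902,160 × 0.0056 = $5,052.096
Fairoaks ISD: $902,160 × 0.02386 = $21,525.5376
Total = $26,577.6336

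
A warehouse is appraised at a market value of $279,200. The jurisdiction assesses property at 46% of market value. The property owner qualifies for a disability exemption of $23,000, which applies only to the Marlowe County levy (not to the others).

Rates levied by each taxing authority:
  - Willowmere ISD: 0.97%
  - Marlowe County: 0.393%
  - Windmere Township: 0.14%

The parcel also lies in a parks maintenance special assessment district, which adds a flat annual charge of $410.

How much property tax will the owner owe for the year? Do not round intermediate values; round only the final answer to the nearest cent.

Assessed value = $279,200 × 0.46 = $128,432
Willowmere ISD: $128,432 × 0.0097 = $1,245.7904
Marlowe County: ($128,432 − $23,000) × 0.00393 = $105,432 × 0.00393 = $414.34776
Windmere Township: $128,432 × 0.0014 = $179.8048
Levies subtotal = $1,839.94296
Total = $1,839.94296 + $410 = $2,249.94296

$2,249.94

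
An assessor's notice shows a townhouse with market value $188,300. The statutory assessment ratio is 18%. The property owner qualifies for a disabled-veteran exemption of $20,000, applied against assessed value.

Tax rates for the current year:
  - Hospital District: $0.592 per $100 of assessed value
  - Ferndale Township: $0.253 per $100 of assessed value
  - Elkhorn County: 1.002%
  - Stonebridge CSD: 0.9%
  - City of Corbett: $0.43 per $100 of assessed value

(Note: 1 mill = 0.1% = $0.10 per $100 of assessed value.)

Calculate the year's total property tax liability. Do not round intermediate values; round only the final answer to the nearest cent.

$441.41

Assessed value = $188,300 × 0.18 = $33,894
Taxable value = $33,894 − $20,000 = $13,894
Hospital District: $13,894 × 0.00592 = $82.25248
Ferndale Township: $13,894 × 0.00253 = $35.15182
Elkhorn County: $13,894 × 0.01002 = $139.21788
Stonebridge CSD: $13,894 × 0.009 = $125.046
City of Corbett: $13,894 × 0.0043 = $59.7442
Total = $441.41238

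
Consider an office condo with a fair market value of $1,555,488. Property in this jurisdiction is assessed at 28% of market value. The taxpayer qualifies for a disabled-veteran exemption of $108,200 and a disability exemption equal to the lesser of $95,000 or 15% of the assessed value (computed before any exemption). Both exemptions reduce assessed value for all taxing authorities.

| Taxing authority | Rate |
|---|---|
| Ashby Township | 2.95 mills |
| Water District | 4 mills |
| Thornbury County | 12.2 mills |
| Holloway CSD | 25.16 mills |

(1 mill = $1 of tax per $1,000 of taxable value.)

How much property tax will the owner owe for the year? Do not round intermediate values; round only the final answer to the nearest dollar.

Assessed value = $1,555,488 × 0.28 = $435,536.64
Disability exemption = min($95,000, 15% × $435,536.64) = min($95,000, $65,330.496) = $65,330.496 (percentage binds)
Taxable value = $435,536.64 − $108,200 − $65,330.496 = $262,006.144
Ashby Township: $262,006.144 × 0.00295 = $772.9181248
Water District: $262,006.144 × 0.004 = $1,048.024576
Thornbury County: $262,006.144 × 0.0122 = $3,196.4749568
Holloway CSD: $262,006.144 × 0.02516 = $6,592.07458304
Total = $11,609.49224064

$11,609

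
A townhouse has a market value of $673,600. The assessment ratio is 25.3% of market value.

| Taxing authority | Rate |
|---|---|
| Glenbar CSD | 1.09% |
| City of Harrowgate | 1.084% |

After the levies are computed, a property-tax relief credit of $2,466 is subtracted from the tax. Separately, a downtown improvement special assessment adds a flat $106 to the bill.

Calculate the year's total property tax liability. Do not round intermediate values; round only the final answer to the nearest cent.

$1,344.95

Assessed value = $673,600 × 0.253 = $170,420.8
Glenbar CSD: $170,420.8 × 0.0109 = $1,857.58672
City of Harrowgate: $170,420.8 × 0.01084 = $1,847.361472
Levies subtotal = $3,704.948192
After credit = $3,704.948192 − $2,466 = $1,238.948192
Total = $1,238.948192 + $106 = $1,344.948192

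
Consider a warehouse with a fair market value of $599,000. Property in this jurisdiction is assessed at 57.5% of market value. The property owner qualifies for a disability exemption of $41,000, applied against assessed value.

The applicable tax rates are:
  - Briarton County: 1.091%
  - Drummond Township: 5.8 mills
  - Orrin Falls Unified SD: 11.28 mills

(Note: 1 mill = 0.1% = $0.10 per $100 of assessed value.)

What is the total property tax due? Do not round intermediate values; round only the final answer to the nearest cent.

$8,492.87

Assessed value = $599,000 × 0.575 = $344,425
Taxable value = $344,425 − $41,000 = $303,425
Briarton County: $303,425 × 0.01091 = $3,310.36675
Drummond Township: $303,425 × 0.0058 = $1,759.865
Orrin Falls Unified SD: $303,425 × 0.01128 = $3,422.634
Total = $8,492.86575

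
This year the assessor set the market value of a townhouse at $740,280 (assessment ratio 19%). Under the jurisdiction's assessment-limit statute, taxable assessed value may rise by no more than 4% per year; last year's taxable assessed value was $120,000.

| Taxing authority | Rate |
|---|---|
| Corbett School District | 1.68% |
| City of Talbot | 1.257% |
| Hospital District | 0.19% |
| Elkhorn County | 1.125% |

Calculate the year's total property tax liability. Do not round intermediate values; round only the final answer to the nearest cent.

Uncapped assessed value = $740,280 × 0.19 = $140,653.2
Cap limit = $120,000 × 1.04 = $124,800
Taxable assessed value = min($140,653.2, $124,800) = $124,800 (cap binds)
Corbett School District: $124,800 × 0.0168 = $2,096.64
City of Talbot: $124,800 × 0.01257 = $1,568.736
Hospital District: $124,800 × 0.0019 = $237.12
Elkhorn County: $124,800 × 0.01125 = $1,404
Total = $5,306.496

$5,306.50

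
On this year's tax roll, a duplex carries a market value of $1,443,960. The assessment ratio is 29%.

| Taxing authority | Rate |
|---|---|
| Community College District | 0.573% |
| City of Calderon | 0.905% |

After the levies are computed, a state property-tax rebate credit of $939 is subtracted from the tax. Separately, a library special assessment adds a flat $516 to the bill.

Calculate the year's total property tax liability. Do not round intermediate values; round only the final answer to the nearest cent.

$5,766.10

Assessed value = $1,443,960 × 0.29 = $418,748.4
Community College District: $418,748.4 × 0.00573 = $2,399.428332
City of Calderon: $418,748.4 × 0.00905 = $3,789.67302
Levies subtotal = $6,189.101352
After credit = $6,189.101352 − $939 = $5,250.101352
Total = $5,250.101352 + $516 = $5,766.101352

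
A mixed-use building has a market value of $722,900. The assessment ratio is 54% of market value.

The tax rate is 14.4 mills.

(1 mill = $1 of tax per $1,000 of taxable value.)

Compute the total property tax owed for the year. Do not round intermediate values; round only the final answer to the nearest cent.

$5,621.27

Assessed value = $722,900 × 0.54 = $390,366
Tax = $390,366 × 0.0144 = $5,621.2704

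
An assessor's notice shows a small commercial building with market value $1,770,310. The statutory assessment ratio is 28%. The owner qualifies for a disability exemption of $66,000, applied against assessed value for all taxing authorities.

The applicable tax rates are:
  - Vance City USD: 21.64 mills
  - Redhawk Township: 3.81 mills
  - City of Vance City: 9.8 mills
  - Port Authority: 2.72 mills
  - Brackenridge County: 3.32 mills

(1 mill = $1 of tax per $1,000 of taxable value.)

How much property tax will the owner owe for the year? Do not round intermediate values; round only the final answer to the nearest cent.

$17,741.77

Assessed value = $1,770,310 × 0.28 = $495,686.8
Taxable value = $495,686.8 − $66,000 = $429,686.8
Vance City USD: $429,686.8 × 0.02164 = $9,298.422352
Redhawk Township: $429,686.8 × 0.00381 = $1,637.106708
City of Vance City: $429,686.8 × 0.0098 = $4,210.93064
Port Authority: $429,686.8 × 0.00272 = $1,168.748096
Brackenridge County: $429,686.8 × 0.00332 = $1,426.560176
Total = $9,298.422352 + $1,637.106708 + $4,210.93064 + $1,168.748096 + $1,426.560176 = $17,741.767972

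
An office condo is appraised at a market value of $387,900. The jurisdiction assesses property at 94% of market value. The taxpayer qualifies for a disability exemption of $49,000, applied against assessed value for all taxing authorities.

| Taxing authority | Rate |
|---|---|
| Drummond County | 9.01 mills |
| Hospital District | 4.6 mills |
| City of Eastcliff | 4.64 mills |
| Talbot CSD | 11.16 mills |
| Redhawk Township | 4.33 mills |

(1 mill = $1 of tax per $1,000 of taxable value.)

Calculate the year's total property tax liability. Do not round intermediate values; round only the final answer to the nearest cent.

$10,649.22

Assessed value = $387,900 × 0.94 = $364,626
Taxable value = $364,626 − $49,000 = $315,626
Drummond County: $315,626 × 0.00901 = $2,843.79026
Hospital District: $315,626 × 0.0046 = $1,451.8796
City of Eastcliff: $315,626 × 0.00464 = $1,464.50464
Talbot CSD: $315,626 × 0.01116 = $3,522.38616
Redhawk Township: $315,626 × 0.00433 = $1,366.66058
Total = $2,843.79026 + $1,451.8796 + $1,464.50464 + $3,522.38616 + $1,366.66058 = $10,649.22124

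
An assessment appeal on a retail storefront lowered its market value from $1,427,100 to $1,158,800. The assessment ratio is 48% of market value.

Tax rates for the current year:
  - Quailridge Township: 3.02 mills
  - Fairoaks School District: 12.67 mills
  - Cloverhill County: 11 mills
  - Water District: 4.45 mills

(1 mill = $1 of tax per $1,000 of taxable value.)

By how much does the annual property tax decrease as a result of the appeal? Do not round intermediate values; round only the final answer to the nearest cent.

$4,010.33

Old assessed value = $1,427,100 × 0.48 = $685,008
New assessed value = $1,158,800 × 0.48 = $556,224
Combined rate = 0.00302 + 0.01267 + 0.011 + 0.00445 = 0.03114
Old tax = $685,008 × 0.03114 = $21,331.14912
New tax = $556,224 × 0.03114 = $17,320.81536
Reduction = $21,331.14912 − $17,320.81536 = $4,010.33376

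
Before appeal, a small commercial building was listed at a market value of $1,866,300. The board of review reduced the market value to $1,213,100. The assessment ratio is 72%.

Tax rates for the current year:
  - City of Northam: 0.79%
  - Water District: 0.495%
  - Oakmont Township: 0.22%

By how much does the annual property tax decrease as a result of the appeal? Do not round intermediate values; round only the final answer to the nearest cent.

$7,078.08

Old assessed value = $1,866,300 × 0.72 = $1,343,736
New assessed value = $1,213,100 × 0.72 = $873,432
Combined rate = 0.0079 + 0.00495 + 0.0022 = 0.01505
Old tax = $1,343,736 × 0.01505 = $20,223.2268
New tax = $873,432 × 0.01505 = $13,145.1516
Reduction = $20,223.2268 − $13,145.1516 = $7,078.0752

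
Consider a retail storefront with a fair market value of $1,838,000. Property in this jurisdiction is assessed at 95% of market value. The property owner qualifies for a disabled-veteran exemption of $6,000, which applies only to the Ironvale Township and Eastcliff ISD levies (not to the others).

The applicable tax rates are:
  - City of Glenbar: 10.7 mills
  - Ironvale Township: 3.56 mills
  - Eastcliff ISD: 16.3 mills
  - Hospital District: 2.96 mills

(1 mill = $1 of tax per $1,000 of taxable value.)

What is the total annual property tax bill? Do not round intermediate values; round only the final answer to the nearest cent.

$58,410.11

Assessed value = $1,838,000 × 0.95 = $1,746,100
City of Glenbar: $1,746,100 × 0.0107 = $18,683.27
Ironvale Township: ($1,746,100 − $6,000) × 0.00356 = $1,740,100 × 0.00356 = $6,194.756
Eastcliff ISD: ($1,746,100 − $6,000) × 0.0163 = $1,740,100 × 0.0163 = $28,363.63
Hospital District: $1,746,100 × 0.00296 = $5,168.456
Total = $58,410.112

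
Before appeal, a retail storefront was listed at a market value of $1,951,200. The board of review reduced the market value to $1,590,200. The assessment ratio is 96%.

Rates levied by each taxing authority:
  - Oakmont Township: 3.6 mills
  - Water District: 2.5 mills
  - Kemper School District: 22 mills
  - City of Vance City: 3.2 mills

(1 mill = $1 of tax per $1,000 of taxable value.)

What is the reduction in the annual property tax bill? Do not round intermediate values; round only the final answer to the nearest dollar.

Old assessed value = $1,951,200 × 0.96 = $1,873,152
New assessed value = $1,590,200 × 0.96 = $1,526,592
Combined rate = 0.0036 + 0.0025 + 0.022 + 0.0032 = 0.0313
Old tax = $1,873,152 × 0.0313 = $58,629.6576
New tax = $1,526,592 × 0.0313 = $47,782.3296
Reduction = $58,629.6576 − $47,782.3296 = $10,847.328

$10,847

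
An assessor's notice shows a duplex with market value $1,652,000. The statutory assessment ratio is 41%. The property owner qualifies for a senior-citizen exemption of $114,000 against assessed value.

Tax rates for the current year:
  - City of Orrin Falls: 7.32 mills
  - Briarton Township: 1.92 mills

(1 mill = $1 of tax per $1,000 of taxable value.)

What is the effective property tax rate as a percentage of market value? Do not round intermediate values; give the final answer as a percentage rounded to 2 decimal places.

Assessed value = $1,652,000 × 0.41 = $677,320
Taxable value = $677,320 − $114,000 = $563,320
City of Orrin Falls: $563,320 × 0.00732 = $4,123.5024
Briarton Township: $563,320 × 0.00192 = $1,081.5744
Total tax = $5,205.0768
Effective rate = $5,205.0768 ÷ $1,652,000 = 0.32% of market value

0.32%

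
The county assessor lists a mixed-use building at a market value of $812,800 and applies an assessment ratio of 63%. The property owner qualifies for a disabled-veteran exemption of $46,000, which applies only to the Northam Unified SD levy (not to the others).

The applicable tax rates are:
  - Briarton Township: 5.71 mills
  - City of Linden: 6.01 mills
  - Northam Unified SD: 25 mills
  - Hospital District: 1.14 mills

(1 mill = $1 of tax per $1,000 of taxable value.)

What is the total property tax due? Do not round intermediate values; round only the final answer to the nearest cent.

$18,236.74

Assessed value = $812,800 × 0.63 = $512,064
Briarton Township: $512,064 × 0.00571 = $2,923.88544
City of Linden: $512,064 × 0.00601 = $3,077.50464
Northam Unified SD: ($512,064 − $46,000) × 0.025 = $466,064 × 0.025 = $11,651.6
Hospital District: $512,064 × 0.00114 = $583.75296
Total = $18,236.74304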